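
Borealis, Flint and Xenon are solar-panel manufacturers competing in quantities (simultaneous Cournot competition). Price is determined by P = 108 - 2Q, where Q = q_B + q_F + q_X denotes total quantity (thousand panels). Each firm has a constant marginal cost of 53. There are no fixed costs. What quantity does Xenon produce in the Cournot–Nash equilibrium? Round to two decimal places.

6.88

Each firm earns π_i = (108 - 2Q)q_i - 53q_i.
First-order condition (treating rivals' output as given): 55 - 4q_i - 2·Σ_{j≠i} q_j = 0.
By symmetry each firm produces the same amount; substituting Σ_{j≠i} q_j = 2q_i yields q_i = 55/8.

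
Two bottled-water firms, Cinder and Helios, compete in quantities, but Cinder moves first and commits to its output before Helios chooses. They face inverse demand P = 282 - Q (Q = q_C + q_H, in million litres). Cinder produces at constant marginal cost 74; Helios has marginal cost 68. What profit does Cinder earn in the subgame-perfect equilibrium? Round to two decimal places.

5100.50

Solve by backward induction. Given q_C, the follower Helios maximises π_H = (282 - q_C - q_H)q_H - 68q_H.
Follower FOC: 214 - q_C - 2q_H = 0, so q_H(q_C) = (214 - q_C)/2.
Cinder substitutes q_H(q_C) into its own profit: π_C = q_C(282 - q_C - (214 - q_C)/2) - 74q_C = (175 - (1/2)q_C)q_C - 74q_C.
The leader's first-order condition 101 - q_C = 0 yields q_C = 101.
Then q_H = (214 - 101)/2 = 113/2.
Price P = 282 - 315/2 = 249/2.
Cinder's profit: (249/2 - 74)·101 = 5100.5000.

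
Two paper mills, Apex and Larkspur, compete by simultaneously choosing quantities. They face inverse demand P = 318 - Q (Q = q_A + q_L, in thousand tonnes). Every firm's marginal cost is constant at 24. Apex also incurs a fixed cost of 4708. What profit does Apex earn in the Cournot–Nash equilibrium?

4896

Each firm earns π_i = (318 - Q)q_i - 24q_i.
First-order condition (treating rivals' output as given): 294 - 2q_i - q_j = 0.
By symmetry each firm produces the same amount; substituting q_j = q_i yields q_i = 294/3 = 98.
Price P = 318 - 196 = 122.
Apex's profit: (122 - 24)·98 - 4708 = 4896.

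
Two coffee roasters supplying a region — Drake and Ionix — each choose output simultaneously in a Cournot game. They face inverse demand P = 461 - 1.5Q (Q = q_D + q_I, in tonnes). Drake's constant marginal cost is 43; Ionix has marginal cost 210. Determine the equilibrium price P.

Drake's profit: π_D = (461 - 1.5Q)q_D - (43q_D). Setting ∂π_D/∂q_D = 0: 418 - 3q_D - (3/2)(q_I) = 0.
Ionix's first-order condition: 251 - 3q_I - (3/2)(q_D) = 0.
Rearranging gives the reaction functions q_D = (418 - (3/2)q_I)/3 and q_I = (251 - (3/2)q_D)/3.
Substituting one into the other gives q_D = 130 and q_I = 56/3.
Total output Q = 446/3, so price P = 461 - (3/2)·(446/3) = 238.

238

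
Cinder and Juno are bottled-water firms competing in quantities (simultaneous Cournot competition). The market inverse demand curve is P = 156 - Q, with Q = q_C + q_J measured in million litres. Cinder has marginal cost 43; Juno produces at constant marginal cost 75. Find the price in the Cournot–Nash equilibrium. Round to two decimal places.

91.33

Cinder's profit: π_C = (156 - Q)q_C - (43q_C). Setting ∂π_C/∂q_C = 0: 113 - 2q_C - (q_J) = 0.
Juno's first-order condition: 81 - 2q_J - (q_C) = 0.
Best responses: q_C = (113 - q_J)/2, q_J = (81 - q_C)/2.
Substituting one into the other gives q_C = 145/3 and q_J = 49/3.
Total output Q = 194/3, so price P = 156 - 194/3 = 274/3.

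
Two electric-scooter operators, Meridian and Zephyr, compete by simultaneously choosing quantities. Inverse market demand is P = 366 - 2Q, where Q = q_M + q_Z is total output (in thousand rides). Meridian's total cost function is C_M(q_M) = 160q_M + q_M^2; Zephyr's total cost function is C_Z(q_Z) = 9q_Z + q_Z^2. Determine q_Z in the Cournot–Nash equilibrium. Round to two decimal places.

Meridian's profit: π_M = (366 - 2Q)q_M - (160q_M + q_M²). Setting ∂π_M/∂q_M = 0: 206 - 6q_M - 2(q_Z) = 0.
Zephyr's first-order condition: 357 - 6q_Z - 2(q_M) = 0.
Rearranging gives the reaction functions q_M = (206 - 2q_Z)/6 and q_Z = (357 - 2q_M)/6.
Solving the pair: q_M = 261/16, q_Z = 865/16.

54.06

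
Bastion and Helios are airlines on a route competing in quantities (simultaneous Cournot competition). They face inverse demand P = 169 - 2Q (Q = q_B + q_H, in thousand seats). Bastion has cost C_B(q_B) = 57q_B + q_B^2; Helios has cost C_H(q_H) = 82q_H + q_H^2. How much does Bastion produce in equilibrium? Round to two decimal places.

15.56

Bastion's profit: π_B = (169 - 2Q)q_B - (57q_B + q_B²). Setting ∂π_B/∂q_B = 0: 112 - 6q_B - 2(q_H) = 0.
Helios's first-order condition: 87 - 6q_H - 2(q_B) = 0.
Rearranging gives the reaction functions q_B = (112 - 2q_H)/6 and q_H = (87 - 2q_B)/6.
Solving the pair: q_B = 249/16, q_H = 149/16.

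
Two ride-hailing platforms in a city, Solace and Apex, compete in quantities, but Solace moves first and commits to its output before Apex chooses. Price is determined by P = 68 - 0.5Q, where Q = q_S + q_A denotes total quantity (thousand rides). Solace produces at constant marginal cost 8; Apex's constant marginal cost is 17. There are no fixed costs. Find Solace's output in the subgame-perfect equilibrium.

The follower Apex best-responds to any q_S: π_A = (68 - 0.5Q)q_A - 17q_A.
Setting the follower's marginal profit to zero, 51 - (1/2)q_S - q_A = 0, i.e. q_A = (51 - (1/2)q_S).
The leader anticipates this reaction. Substituting into P = 68 - 0.5Q gives P = 85/2 - (1/4)q_S, so π_S = (85/2 - (1/4)q_S)q_S - 8q_S.
Leader FOC: 69/2 - (1/2)q_S = 0, so q_S = 69.
Then q_A = (51 - (1/2)·69) = 33/2.

69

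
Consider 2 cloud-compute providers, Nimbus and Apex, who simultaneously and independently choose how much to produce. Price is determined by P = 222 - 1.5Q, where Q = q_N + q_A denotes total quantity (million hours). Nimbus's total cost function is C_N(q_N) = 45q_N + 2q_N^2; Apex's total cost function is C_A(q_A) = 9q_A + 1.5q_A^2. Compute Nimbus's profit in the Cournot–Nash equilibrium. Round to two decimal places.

Nimbus's profit: π_N = (222 - 1.5Q)q_N - (45q_N + 2q_N²). Setting ∂π_N/∂q_N = 0: 177 - 7q_N - (3/2)(q_A) = 0.
Apex's profit: π_A = (222 - 1.5Q)q_A - (9q_A + (3/2)q_A²). Setting ∂π_A/∂q_A = 0: 213 - 6q_A - (3/2)(q_N) = 0.
Best responses: q_N = (177 - (3/2)q_A)/7, q_A = (213 - (3/2)q_N)/6.
Solving the pair: q_N = 990/53, q_A = 1634/53.
Price P = 222 - (3/2)·49.5094 = 147.7358.
Nimbus's profit: 147.7358·(990/53) - 45·(990/53) - 2(990/53)² = 1221.1997.

1221.20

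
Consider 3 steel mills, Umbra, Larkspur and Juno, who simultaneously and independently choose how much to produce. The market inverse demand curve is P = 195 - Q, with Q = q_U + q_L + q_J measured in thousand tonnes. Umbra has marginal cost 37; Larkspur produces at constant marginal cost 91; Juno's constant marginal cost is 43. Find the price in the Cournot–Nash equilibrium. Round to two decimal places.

Umbra's profit: π_U = (195 - Q)q_U - (37q_U). Setting ∂π_U/∂q_U = 0: 158 - 2q_U - (q_L + q_J) = 0.
Larkspur's first-order condition: 104 - 2q_L - (q_U + q_J) = 0.
Juno's profit: π_J = (195 - Q)q_J - (43q_J). Setting ∂π_J/∂q_J = 0: 152 - 2q_J - (q_U + q_L) = 0.
Adding the 3 first-order conditions: 414 − 4Q = 0, so Q = 207/2.
Back-substituting: q_U = (158 − 207/2) = 109/2, q_L = (104 − 207/2) = 1/2, q_J = (152 − 207/2) = 97/2.
Total output Q = 207/2, so price P = 195 - 207/2 = 183/2.

91.50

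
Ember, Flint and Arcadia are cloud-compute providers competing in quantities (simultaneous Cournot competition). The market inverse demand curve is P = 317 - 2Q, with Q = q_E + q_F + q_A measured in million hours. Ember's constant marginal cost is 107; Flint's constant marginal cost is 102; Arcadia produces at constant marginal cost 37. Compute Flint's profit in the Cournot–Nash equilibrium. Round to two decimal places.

Ember's profit: π_E = (317 - 2Q)q_E - (107q_E). Setting ∂π_E/∂q_E = 0: 210 - 4q_E - 2(q_F + q_A) = 0.
Flint's profit: π_F = (317 - 2Q)q_F - (102q_F). Setting ∂π_F/∂q_F = 0: 215 - 4q_F - 2(q_E + q_A) = 0.
Arcadia's first-order condition: 280 - 4q_A - 2(q_E + q_F) = 0.
Summing all 3 equations gives 705 − 8Q = 0, hence Q = 705/8.
Back-substituting: q_E = (210 − 705/4)/2 = 135/8, q_F = (215 − 705/4)/2 = 155/8, q_A = (280 − 705/4)/2 = 415/8.
Price P = 317 - 2·(705/8) = 563/4.
Flint's profit: (563/4 - 102)·(155/8) = 750.7813.

750.78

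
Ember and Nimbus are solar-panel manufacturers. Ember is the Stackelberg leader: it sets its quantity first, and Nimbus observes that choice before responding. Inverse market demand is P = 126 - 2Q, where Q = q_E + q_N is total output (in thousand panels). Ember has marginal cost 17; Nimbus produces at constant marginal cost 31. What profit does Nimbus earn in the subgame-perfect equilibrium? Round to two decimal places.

Solve by backward induction. Given q_E, the follower Nimbus maximises π_N = (126 - 2q_E - 2q_N)q_N - 31q_N.
Follower FOC: 95 - 2q_E - 4q_N = 0, so q_N(q_E) = (95 - 2q_E)/4.
The leader anticipates this reaction. Substituting into P = 126 - 2Q gives P = 157/2 - q_E, so π_E = (157/2 - q_E)q_E - 17q_E.
Maximising: ∂π_E/∂q_E = 123/2 - 2q_E = 0, giving q_E = 123/4.
Then q_N = (95 - 2·(123/4))/4 = 67/8.
Price P = 126 - 2·(313/8) = 191/4.
Nimbus's profit: (191/4 - 31)·(67/8) = 140.2813.

140.28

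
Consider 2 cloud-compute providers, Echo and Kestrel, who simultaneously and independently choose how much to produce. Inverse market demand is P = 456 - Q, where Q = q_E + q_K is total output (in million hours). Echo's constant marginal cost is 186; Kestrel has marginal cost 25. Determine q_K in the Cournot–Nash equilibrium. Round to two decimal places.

Echo's profit: π_E = (456 - Q)q_E - (186q_E). Setting ∂π_E/∂q_E = 0: 270 - 2q_E - (q_K) = 0.
Kestrel's profit: π_K = (456 - Q)q_K - (25q_K). Setting ∂π_K/∂q_K = 0: 431 - 2q_K - (q_E) = 0.
So q_E = (270 - q_K)/2 and q_K = (431 - q_E)/2.
Substituting one into the other gives q_E = 109/3 and q_K = 592/3.

197.33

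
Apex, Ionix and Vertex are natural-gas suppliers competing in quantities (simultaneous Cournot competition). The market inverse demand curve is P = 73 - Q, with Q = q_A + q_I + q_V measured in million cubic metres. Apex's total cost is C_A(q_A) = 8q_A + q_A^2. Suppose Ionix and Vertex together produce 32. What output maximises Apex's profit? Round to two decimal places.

8.25

With rivals' combined output fixed at 32, Apex's profit is π_A = (73 - 32 - q_A)q_A - (8q_A + q_A²) = (41 - q_A)q_A - (8q_A + q_A²).
∂π_A/∂q_A = 33 - 4q_A = 0, so q_A = 33/4.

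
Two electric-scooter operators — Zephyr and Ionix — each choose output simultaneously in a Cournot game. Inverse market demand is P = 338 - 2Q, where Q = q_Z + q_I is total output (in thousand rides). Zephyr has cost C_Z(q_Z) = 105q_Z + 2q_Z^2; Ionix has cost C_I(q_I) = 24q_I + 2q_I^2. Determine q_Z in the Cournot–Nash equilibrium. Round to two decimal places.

20.60

Zephyr's profit: π_Z = (338 - 2Q)q_Z - (105q_Z + 2q_Z²). Setting ∂π_Z/∂q_Z = 0: 233 - 8q_Z - 2(q_I) = 0.
Ionix's first-order condition: 314 - 8q_I - 2(q_Z) = 0.
Rearranging gives the reaction functions q_Z = (233 - 2q_I)/8 and q_I = (314 - 2q_Z)/8.
Solving the pair: q_Z = 103/5, q_I = 341/10.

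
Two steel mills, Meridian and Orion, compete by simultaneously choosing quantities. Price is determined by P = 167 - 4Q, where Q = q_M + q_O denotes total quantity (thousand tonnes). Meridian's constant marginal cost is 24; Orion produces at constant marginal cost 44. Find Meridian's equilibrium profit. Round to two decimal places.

738.03

Meridian's profit: π_M = (167 - 4Q)q_M - (24q_M). Setting ∂π_M/∂q_M = 0: 143 - 8q_M - 4(q_O) = 0.
Orion's profit: π_O = (167 - 4Q)q_O - (44q_O). Setting ∂π_O/∂q_O = 0: 123 - 8q_O - 4(q_M) = 0.
Rearranging gives the reaction functions q_M = (143 - 4q_O)/8 and q_O = (123 - 4q_M)/8.
Solving the pair: q_M = 163/12, q_O = 103/12.
Price P = 167 - 4·(133/6) = 235/3.
Meridian's profit: (235/3 - 24)·(163/12) = 738.0278.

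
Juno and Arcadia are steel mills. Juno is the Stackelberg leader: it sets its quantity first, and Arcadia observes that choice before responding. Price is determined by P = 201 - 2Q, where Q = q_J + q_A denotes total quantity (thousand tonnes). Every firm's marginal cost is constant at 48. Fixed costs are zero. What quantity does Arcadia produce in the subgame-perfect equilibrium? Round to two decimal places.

19.13

Solve by backward induction. Given q_J, the follower Arcadia maximises π_A = (201 - 2q_J - 2q_A)q_A - 48q_A.
Follower FOC: 153 - 2q_J - 4q_A = 0, so q_A(q_J) = (153 - 2q_J)/4.
Juno substitutes q_A(q_J) into its own profit: π_J = q_J(201 - 2q_J - (153 - 2q_J)/2) - 48q_J = (249/2 - q_J)q_J - 48q_J.
Leader FOC: 153/2 - 2q_J = 0, so q_J = 153/4.
Then q_A = (153 - 2·(153/4))/4 = 153/8.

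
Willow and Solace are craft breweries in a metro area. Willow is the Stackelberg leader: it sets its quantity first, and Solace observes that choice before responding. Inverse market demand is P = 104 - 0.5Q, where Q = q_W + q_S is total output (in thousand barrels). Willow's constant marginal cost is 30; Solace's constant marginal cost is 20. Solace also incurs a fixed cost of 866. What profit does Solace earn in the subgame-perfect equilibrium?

Solve by backward induction. Given q_W, the follower Solace maximises π_S = (104 - (1/2)q_W - (1/2)q_S)q_S - 20q_S.
∂π_S/∂q_S = 84 - (1/2)q_W - q_S = 0 gives the reaction function q_S = (84 - (1/2)q_W).
Willow substitutes q_S(q_W) into its own profit: π_W = q_W(104 - (1/2)q_W - (84 - (1/2)q_W)/2) - 30q_W = (62 - (1/4)q_W)q_W - 30q_W.
Leader FOC: 32 - (1/2)q_W = 0, so q_W = 64.
Then q_S = (84 - (1/2)·64) = 52.
Price P = 104 - (1/2)·116 = 46.
Solace's profit: (46 - 20)·52 - 866 = 486.

486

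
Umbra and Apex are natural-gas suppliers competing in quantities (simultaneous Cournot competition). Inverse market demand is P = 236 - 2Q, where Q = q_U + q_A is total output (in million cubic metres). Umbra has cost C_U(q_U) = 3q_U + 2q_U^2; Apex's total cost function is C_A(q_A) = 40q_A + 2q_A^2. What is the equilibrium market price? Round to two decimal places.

Umbra's profit: π_U = (236 - 2Q)q_U - (3q_U + 2q_U²). Setting ∂π_U/∂q_U = 0: 233 - 8q_U - 2(q_A) = 0.
Apex's first-order condition: 196 - 8q_A - 2(q_U) = 0.
So q_U = (233 - 2q_A)/8 and q_A = (196 - 2q_U)/8.
Substituting one into the other gives q_U = 368/15 and q_A = 551/30.
Total output Q = 429/10, so price P = 236 - 2·(429/10) = 751/5.

150.20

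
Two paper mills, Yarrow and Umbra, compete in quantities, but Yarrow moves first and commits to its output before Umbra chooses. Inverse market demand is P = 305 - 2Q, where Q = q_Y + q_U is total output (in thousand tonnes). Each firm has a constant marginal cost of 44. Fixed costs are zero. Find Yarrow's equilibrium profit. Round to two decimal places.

4257.56

Solve by backward induction. Given q_Y, the follower Umbra maximises π_U = (305 - 2q_Y - 2q_U)q_U - 44q_U.
Setting the follower's marginal profit to zero, 261 - 2q_Y - 4q_U = 0, i.e. q_U = (261 - 2q_Y)/4.
Yarrow substitutes q_U(q_Y) into its own profit: π_Y = q_Y(305 - 2q_Y - (261 - 2q_Y)/2) - 44q_Y = (349/2 - q_Y)q_Y - 44q_Y.
Leader FOC: 261/2 - 2q_Y = 0, so q_Y = 261/4.
Then q_U = (261 - 2·(261/4))/4 = 261/8.
Price P = 305 - 2·(783/8) = 437/4.
Yarrow's profit: (437/4 - 44)·(261/4) = 4257.5625.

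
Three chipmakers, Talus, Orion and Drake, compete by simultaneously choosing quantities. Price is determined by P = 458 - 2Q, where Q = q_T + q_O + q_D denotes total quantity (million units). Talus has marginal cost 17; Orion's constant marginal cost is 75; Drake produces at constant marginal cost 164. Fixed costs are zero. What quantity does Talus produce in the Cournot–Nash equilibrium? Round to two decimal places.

Talus's profit: π_T = (458 - 2Q)q_T - (17q_T). Setting ∂π_T/∂q_T = 0: 441 - 4q_T - 2(q_O + q_D) = 0.
Orion's first-order condition: 383 - 4q_O - 2(q_T + q_D) = 0.
Drake's profit: π_D = (458 - 2Q)q_D - (164q_D). Setting ∂π_D/∂q_D = 0: 294 - 4q_D - 2(q_T + q_O) = 0.
Adding the 3 conditions: 1118 − 4Q − 4Q = 0, i.e. Q = 559/4.
Back-substituting: q_T = (441 − 559/2)/2 = 323/4, q_O = (383 − 559/2)/2 = 207/4, q_D = (294 − 559/2)/2 = 29/4.

80.75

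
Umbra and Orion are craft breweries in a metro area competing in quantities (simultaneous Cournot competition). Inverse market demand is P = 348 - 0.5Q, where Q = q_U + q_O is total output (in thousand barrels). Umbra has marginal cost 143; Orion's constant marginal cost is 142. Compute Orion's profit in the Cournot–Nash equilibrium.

9522

Umbra's profit: π_U = (348 - 0.5Q)q_U - (143q_U). Setting ∂π_U/∂q_U = 0: 205 - q_U - (1/2)(q_O) = 0.
Orion's profit: π_O = (348 - 0.5Q)q_O - (142q_O). Setting ∂π_O/∂q_O = 0: 206 - q_O - (1/2)(q_U) = 0.
Rearranging gives the reaction functions q_U = (205 - (1/2)q_O) and q_O = (206 - (1/2)q_U).
Substituting one into the other gives q_U = 136 and q_O = 138.
Price P = 348 - (1/2)·274 = 211.
Orion's profit: (211 - 142)·138 = 9522.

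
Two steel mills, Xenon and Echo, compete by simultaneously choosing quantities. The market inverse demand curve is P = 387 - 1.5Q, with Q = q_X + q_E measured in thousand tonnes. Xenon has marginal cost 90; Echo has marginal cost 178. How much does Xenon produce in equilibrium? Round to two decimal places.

85.56

Xenon's profit: π_X = (387 - 1.5Q)q_X - (90q_X). Setting ∂π_X/∂q_X = 0: 297 - 3q_X - (3/2)(q_E) = 0.
Echo's profit: π_E = (387 - 1.5Q)q_E - (178q_E). Setting ∂π_E/∂q_E = 0: 209 - 3q_E - (3/2)(q_X) = 0.
Rearranging gives the reaction functions q_X = (297 - (3/2)q_E)/3 and q_E = (209 - (3/2)q_X)/3.
Solving the pair: q_X = 770/9, q_E = 242/9.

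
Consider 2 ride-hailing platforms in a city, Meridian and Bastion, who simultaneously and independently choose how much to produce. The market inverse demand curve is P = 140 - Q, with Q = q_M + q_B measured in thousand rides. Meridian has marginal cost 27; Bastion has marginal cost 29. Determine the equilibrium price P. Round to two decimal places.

Meridian's profit: π_M = (140 - Q)q_M - (27q_M). Setting ∂π_M/∂q_M = 0: 113 - 2q_M - (q_B) = 0.
Bastion's profit: π_B = (140 - Q)q_B - (29q_B). Setting ∂π_B/∂q_B = 0: 111 - 2q_B - (q_M) = 0.
Rearranging gives the reaction functions q_M = (113 - q_B)/2 and q_B = (111 - q_M)/2.
Substituting one into the other gives q_M = 115/3 and q_B = 109/3.
Total output Q = 224/3, so price P = 140 - 224/3 = 196/3.

65.33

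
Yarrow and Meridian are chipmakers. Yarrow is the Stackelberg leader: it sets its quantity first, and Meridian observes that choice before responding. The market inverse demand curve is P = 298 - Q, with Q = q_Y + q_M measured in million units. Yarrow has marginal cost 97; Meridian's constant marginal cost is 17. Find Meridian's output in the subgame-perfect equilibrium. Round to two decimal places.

Solve by backward induction. Given q_Y, the follower Meridian maximises π_M = (298 - q_Y - q_M)q_M - 17q_M.
Setting the follower's marginal profit to zero, 281 - q_Y - 2q_M = 0, i.e. q_M = (281 - q_Y)/2.
The leader anticipates this reaction. Substituting into P = 298 - Q gives P = 315/2 - (1/2)q_Y, so π_Y = (315/2 - (1/2)q_Y)q_Y - 97q_Y.
Maximising: ∂π_Y/∂q_Y = 121/2 - q_Y = 0, giving q_Y = 121/2.
Then q_M = (281 - 121/2)/2 = 441/4.

110.25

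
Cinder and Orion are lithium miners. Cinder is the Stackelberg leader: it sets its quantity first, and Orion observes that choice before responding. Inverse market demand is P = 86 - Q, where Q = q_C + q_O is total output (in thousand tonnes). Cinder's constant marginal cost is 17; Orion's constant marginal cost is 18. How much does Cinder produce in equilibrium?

35

Solve by backward induction. Given q_C, the follower Orion maximises π_O = (86 - q_C - q_O)q_O - 18q_O.
Setting the follower's marginal profit to zero, 68 - q_C - 2q_O = 0, i.e. q_O = (68 - q_C)/2.
The leader anticipates this reaction. Substituting into P = 86 - Q gives P = 52 - (1/2)q_C, so π_C = (52 - (1/2)q_C)q_C - 17q_C.
Maximising: ∂π_C/∂q_C = 35 - q_C = 0, giving q_C = 35.
Then q_O = (68 - 35)/2 = 33/2.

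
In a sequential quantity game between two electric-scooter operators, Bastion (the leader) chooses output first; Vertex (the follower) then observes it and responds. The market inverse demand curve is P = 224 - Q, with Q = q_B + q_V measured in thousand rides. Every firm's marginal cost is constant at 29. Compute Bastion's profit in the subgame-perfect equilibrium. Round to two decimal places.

Solve by backward induction. Given q_B, the follower Vertex maximises π_V = (224 - q_B - q_V)q_V - 29q_V.
Follower FOC: 195 - q_B - 2q_V = 0, so q_V(q_B) = (195 - q_B)/2.
The leader anticipates this reaction. Substituting into P = 224 - Q gives P = 253/2 - (1/2)q_B, so π_B = (253/2 - (1/2)q_B)q_B - 29q_B.
Maximising: ∂π_B/∂q_B = 195/2 - q_B = 0, giving q_B = 195/2.
Then q_V = (195 - 195/2)/2 = 195/4.
Price P = 224 - 585/4 = 311/4.
Bastion's profit: (311/4 - 29)·(195/2) = 4753.1250.

4753.13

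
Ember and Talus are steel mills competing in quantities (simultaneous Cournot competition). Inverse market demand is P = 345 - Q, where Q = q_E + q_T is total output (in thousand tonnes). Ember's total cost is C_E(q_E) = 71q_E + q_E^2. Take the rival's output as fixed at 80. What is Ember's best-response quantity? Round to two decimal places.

48.50

With the rival's output fixed at 80, Ember's profit is π_E = (345 - 80 - q_E)q_E - (71q_E + q_E²) = (265 - q_E)q_E - (71q_E + q_E²).
∂π_E/∂q_E = 194 - 4q_E = 0, so q_E = 97/2.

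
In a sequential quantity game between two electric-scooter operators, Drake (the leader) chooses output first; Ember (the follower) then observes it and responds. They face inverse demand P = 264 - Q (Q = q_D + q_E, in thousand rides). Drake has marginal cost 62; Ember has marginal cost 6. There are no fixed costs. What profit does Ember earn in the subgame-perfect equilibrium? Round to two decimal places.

8556.25

The follower Ember best-responds to any q_D: π_E = (264 - Q)q_E - 6q_E.
Setting the follower's marginal profit to zero, 258 - q_D - 2q_E = 0, i.e. q_E = (258 - q_D)/2.
The leader anticipates this reaction. Substituting into P = 264 - Q gives P = 135 - (1/2)q_D, so π_D = (135 - (1/2)q_D)q_D - 62q_D.
Maximising: ∂π_D/∂q_D = 73 - q_D = 0, giving q_D = 73.
Then q_E = (258 - 73)/2 = 185/2.
Price P = 264 - 331/2 = 197/2.
Ember's profit: (197/2 - 6)·(185/2) = 8556.2500.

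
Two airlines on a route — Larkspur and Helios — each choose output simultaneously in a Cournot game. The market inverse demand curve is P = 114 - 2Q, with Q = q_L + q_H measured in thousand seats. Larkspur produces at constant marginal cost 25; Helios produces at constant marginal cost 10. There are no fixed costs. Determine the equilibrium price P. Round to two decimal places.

Larkspur's profit: π_L = (114 - 2Q)q_L - (25q_L). Setting ∂π_L/∂q_L = 0: 89 - 4q_L - 2(q_H) = 0.
Helios's profit: π_H = (114 - 2Q)q_H - (10q_H). Setting ∂π_H/∂q_H = 0: 104 - 4q_H - 2(q_L) = 0.
Rearranging gives the reaction functions q_L = (89 - 2q_H)/4 and q_H = (104 - 2q_L)/4.
Solving the pair: q_L = 37/3, q_H = 119/6.
Total output Q = 193/6, so price P = 114 - 2·(193/6) = 149/3.

49.67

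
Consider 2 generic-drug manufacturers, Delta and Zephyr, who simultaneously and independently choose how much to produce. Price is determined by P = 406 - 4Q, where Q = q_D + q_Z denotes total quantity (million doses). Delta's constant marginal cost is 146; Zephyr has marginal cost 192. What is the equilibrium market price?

248

Delta's profit: π_D = (406 - 4Q)q_D - (146q_D). Setting ∂π_D/∂q_D = 0: 260 - 8q_D - 4(q_Z) = 0.
Zephyr's profit: π_Z = (406 - 4Q)q_Z - (192q_Z). Setting ∂π_Z/∂q_Z = 0: 214 - 8q_Z - 4(q_D) = 0.
Rearranging gives the reaction functions q_D = (260 - 4q_Z)/8 and q_Z = (214 - 4q_D)/8.
Substituting one into the other gives q_D = 51/2 and q_Z = 14.
Total output Q = 79/2, so price P = 406 - 4·(79/2) = 248.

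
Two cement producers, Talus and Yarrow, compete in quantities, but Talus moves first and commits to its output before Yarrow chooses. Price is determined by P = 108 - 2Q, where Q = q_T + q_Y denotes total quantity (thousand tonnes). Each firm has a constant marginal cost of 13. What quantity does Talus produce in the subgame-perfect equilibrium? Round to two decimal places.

23.75

The follower Yarrow best-responds to any q_T: π_Y = (108 - 2Q)q_Y - 13q_Y.
Setting the follower's marginal profit to zero, 95 - 2q_T - 4q_Y = 0, i.e. q_Y = (95 - 2q_T)/4.
The leader anticipates this reaction. Substituting into P = 108 - 2Q gives P = 121/2 - q_T, so π_T = (121/2 - q_T)q_T - 13q_T.
The leader's first-order condition 95/2 - 2q_T = 0 yields q_T = 95/4.
Then q_Y = (95 - 2·(95/4))/4 = 95/8.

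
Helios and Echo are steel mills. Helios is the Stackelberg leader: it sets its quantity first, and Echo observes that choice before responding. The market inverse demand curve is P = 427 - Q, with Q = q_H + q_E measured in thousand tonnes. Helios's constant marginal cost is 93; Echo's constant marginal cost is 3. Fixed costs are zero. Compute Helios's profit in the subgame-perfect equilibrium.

The follower Echo best-responds to any q_H: π_E = (427 - Q)q_E - 3q_E.
Setting the follower's marginal profit to zero, 424 - q_H - 2q_E = 0, i.e. q_E = (424 - q_H)/2.
Helios substitutes q_E(q_H) into its own profit: π_H = q_H(427 - q_H - (424 - q_H)/2) - 93q_H = (215 - (1/2)q_H)q_H - 93q_H.
Leader FOC: 122 - q_H = 0, so q_H = 122.
Then q_E = (424 - 122)/2 = 151.
Price P = 427 - 273 = 154.
Helios's profit: (154 - 93)·122 = 7442.

7442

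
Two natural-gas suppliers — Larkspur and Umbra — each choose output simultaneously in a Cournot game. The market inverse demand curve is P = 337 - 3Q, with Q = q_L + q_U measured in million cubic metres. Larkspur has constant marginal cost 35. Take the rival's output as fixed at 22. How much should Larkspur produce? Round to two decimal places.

39.33

With the rival's output fixed at 22, Larkspur's profit is π_L = (337 - 3·22 - 3q_L)q_L - (35q_L) = (271 - 3q_L)q_L - (35q_L).
∂π_L/∂q_L = 236 - 6q_L = 0, so q_L = 118/3.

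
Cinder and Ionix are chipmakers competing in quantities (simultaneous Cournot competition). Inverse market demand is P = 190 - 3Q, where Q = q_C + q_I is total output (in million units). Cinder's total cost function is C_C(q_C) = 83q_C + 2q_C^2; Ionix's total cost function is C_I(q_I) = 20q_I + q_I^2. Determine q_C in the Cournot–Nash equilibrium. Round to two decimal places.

4.87

Cinder's profit: π_C = (190 - 3Q)q_C - (83q_C + 2q_C²). Setting ∂π_C/∂q_C = 0: 107 - 10q_C - 3(q_I) = 0.
Ionix's profit: π_I = (190 - 3Q)q_I - (20q_I + q_I²). Setting ∂π_I/∂q_I = 0: 170 - 8q_I - 3(q_C) = 0.
So q_C = (107 - 3q_I)/10 and q_I = (170 - 3q_C)/8.
Solving the pair: q_C = 346/71, q_I = 1379/71.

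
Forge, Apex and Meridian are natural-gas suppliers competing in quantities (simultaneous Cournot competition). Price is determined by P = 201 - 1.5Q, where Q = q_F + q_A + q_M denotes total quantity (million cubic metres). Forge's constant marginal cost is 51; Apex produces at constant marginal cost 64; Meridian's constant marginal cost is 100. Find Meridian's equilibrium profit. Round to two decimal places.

10.67

Forge's profit: π_F = (201 - 1.5Q)q_F - (51q_F). Setting ∂π_F/∂q_F = 0: 150 - 3q_F - (3/2)(q_A + q_M) = 0.
Apex's first-order condition: 137 - 3q_A - (3/2)(q_F + q_M) = 0.
Meridian's first-order condition: 101 - 3q_M - (3/2)(q_F + q_A) = 0.
Adding the 3 first-order conditions: 388 − 6Q = 0, so Q = 194/3.
Back-substituting: q_F = (150 − 97)/(3/2) = 106/3, q_A = (137 − 97)/(3/2) = 80/3, q_M = (101 − 97)/(3/2) = 8/3.
Price P = 201 - (3/2)·(194/3) = 104.
Meridian's profit: (104 - 100)·(8/3) = 32/3.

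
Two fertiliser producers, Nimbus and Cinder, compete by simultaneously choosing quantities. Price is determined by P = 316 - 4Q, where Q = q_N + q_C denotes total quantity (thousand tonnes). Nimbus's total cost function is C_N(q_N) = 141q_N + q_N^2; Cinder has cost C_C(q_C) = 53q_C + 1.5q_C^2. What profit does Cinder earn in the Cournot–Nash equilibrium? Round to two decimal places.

Nimbus's profit: π_N = (316 - 4Q)q_N - (141q_N + q_N²). Setting ∂π_N/∂q_N = 0: 175 - 10q_N - 4(q_C) = 0.
Cinder's profit: π_C = (316 - 4Q)q_C - (53q_C + (3/2)q_C²). Setting ∂π_C/∂q_C = 0: 263 - 11q_C - 4(q_N) = 0.
So q_N = (175 - 4q_C)/10 and q_C = (263 - 4q_N)/11.
Substituting one into the other gives q_N = 873/94 and q_C = 965/47.
Price P = 316 - 4·29.8191 = 196.7234.
Cinder's profit: 196.7234·(965/47) - 53·(965/47) - (3/2)(965/47)² = 2318.5774.

2318.58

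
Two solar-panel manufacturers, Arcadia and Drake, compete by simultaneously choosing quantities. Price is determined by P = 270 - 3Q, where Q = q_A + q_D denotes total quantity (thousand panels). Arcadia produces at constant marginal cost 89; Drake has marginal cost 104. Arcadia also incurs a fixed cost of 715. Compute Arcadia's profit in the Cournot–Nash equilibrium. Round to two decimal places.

707.81

Arcadia's profit: π_A = (270 - 3Q)q_A - (89q_A). Setting ∂π_A/∂q_A = 0: 181 - 6q_A - 3(q_D) = 0.
Drake's first-order condition: 166 - 6q_D - 3(q_A) = 0.
Rearranging gives the reaction functions q_A = (181 - 3q_D)/6 and q_D = (166 - 3q_A)/6.
Solving the pair: q_A = 196/9, q_D = 151/9.
Price P = 270 - 3·(347/9) = 463/3.
Arcadia's profit: (463/3 - 89)·(196/9) - 715 = 707.8148.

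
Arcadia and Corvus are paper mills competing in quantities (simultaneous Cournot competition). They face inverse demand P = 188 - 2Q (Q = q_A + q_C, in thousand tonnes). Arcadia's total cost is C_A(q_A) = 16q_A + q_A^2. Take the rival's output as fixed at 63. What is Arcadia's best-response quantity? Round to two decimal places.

7.67

With the rival's output fixed at 63, Arcadia's profit is π_A = (188 - 2·63 - 2q_A)q_A - (16q_A + q_A²) = (62 - 2q_A)q_A - (16q_A + q_A²).
∂π_A/∂q_A = 46 - 6q_A = 0, so q_A = 23/3.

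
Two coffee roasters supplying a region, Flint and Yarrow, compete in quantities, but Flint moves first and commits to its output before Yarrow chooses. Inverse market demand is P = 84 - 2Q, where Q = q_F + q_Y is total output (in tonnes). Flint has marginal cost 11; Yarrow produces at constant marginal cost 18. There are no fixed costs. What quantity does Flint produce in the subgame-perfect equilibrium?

The follower Yarrow best-responds to any q_F: π_Y = (84 - 2Q)q_Y - 18q_Y.
∂π_Y/∂q_Y = 66 - 2q_F - 4q_Y = 0 gives the reaction function q_Y = (66 - 2q_F)/4.
Flint substitutes q_Y(q_F) into its own profit: π_F = q_F(84 - 2q_F - (66 - 2q_F)/2) - 11q_F = (51 - q_F)q_F - 11q_F.
Leader FOC: 40 - 2q_F = 0, so q_F = 20.
Then q_Y = (66 - 2·20)/4 = 13/2.

20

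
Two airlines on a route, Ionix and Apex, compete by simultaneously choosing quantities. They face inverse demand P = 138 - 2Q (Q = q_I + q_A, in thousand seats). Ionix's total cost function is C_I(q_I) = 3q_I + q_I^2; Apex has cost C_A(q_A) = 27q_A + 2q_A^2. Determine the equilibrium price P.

81

Ionix's profit: π_I = (138 - 2Q)q_I - (3q_I + q_I²). Setting ∂π_I/∂q_I = 0: 135 - 6q_I - 2(q_A) = 0.
Apex's profit: π_A = (138 - 2Q)q_A - (27q_A + 2q_A²). Setting ∂π_A/∂q_A = 0: 111 - 8q_A - 2(q_I) = 0.
Rearranging gives the reaction functions q_I = (135 - 2q_A)/6 and q_A = (111 - 2q_I)/8.
Solving the pair: q_I = 39/2, q_A = 9.
Total output Q = 57/2, so price P = 138 - 2·(57/2) = 81.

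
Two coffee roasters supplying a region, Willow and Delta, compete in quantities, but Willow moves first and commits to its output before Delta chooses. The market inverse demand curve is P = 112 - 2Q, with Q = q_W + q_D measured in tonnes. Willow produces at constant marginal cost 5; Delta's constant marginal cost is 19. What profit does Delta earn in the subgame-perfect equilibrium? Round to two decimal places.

The follower Delta best-responds to any q_W: π_D = (112 - 2Q)q_D - 19q_D.
Setting the follower's marginal profit to zero, 93 - 2q_W - 4q_D = 0, i.e. q_D = (93 - 2q_W)/4.
Willow substitutes q_D(q_W) into its own profit: π_W = q_W(112 - 2q_W - (93 - 2q_W)/2) - 5q_W = (131/2 - q_W)q_W - 5q_W.
Leader FOC: 121/2 - 2q_W = 0, so q_W = 121/4.
Then q_D = (93 - 2·(121/4))/4 = 65/8.
Price P = 112 - 2·(307/8) = 141/4.
Delta's profit: (141/4 - 19)·(65/8) = 132.0313.

132.03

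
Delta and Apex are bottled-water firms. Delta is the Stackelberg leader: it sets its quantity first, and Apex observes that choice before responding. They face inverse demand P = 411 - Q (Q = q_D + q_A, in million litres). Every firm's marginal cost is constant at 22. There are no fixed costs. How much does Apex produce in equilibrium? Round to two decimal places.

Solve by backward induction. Given q_D, the follower Apex maximises π_A = (411 - q_D - q_A)q_A - 22q_A.
Follower FOC: 389 - q_D - 2q_A = 0, so q_A(q_D) = (389 - q_D)/2.
The leader anticipates this reaction. Substituting into P = 411 - Q gives P = 433/2 - (1/2)q_D, so π_D = (433/2 - (1/2)q_D)q_D - 22q_D.
Maximising: ∂π_D/∂q_D = 389/2 - q_D = 0, giving q_D = 389/2.
Then q_A = (389 - 389/2)/2 = 389/4.

97.25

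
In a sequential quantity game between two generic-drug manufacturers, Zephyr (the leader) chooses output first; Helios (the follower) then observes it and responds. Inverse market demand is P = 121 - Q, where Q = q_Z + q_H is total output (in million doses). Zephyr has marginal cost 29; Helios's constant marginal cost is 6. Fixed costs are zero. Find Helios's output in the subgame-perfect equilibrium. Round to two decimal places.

40.25

The follower Helios best-responds to any q_Z: π_H = (121 - Q)q_H - 6q_H.
∂π_H/∂q_H = 115 - q_Z - 2q_H = 0 gives the reaction function q_H = (115 - q_Z)/2.
Zephyr substitutes q_H(q_Z) into its own profit: π_Z = q_Z(121 - q_Z - (115 - q_Z)/2) - 29q_Z = (127/2 - (1/2)q_Z)q_Z - 29q_Z.
Leader FOC: 69/2 - q_Z = 0, so q_Z = 69/2.
Then q_H = (115 - 69/2)/2 = 161/4.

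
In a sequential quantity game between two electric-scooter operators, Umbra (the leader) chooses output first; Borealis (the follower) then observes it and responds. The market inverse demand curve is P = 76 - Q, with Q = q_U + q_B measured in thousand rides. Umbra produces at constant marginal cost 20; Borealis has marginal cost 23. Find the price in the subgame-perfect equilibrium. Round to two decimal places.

Solve by backward induction. Given q_U, the follower Borealis maximises π_B = (76 - q_U - q_B)q_B - 23q_B.
Setting the follower's marginal profit to zero, 53 - q_U - 2q_B = 0, i.e. q_B = (53 - q_U)/2.
The leader anticipates this reaction. Substituting into P = 76 - Q gives P = 99/2 - (1/2)q_U, so π_U = (99/2 - (1/2)q_U)q_U - 20q_U.
The leader's first-order condition 59/2 - q_U = 0 yields q_U = 59/2.
Then q_B = (53 - 59/2)/2 = 47/4.
Total output Q = 165/4, so price P = 76 - 165/4 = 139/4.

34.75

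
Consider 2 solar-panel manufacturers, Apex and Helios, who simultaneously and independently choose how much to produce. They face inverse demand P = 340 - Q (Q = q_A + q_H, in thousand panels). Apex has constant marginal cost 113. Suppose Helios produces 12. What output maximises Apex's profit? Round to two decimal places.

With the rival's output fixed at 12, Apex's profit is π_A = (340 - 12 - q_A)q_A - (113q_A) = (328 - q_A)q_A - (113q_A).
∂π_A/∂q_A = 215 - 2q_A = 0, so q_A = 215/2.

107.50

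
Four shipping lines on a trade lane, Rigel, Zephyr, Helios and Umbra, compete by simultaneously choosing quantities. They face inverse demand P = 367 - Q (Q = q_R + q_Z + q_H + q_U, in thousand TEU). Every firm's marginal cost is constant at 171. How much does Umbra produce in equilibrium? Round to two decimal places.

39.20

Each firm earns π_i = (367 - Q)q_i - 171q_i.
Setting ∂π_i/∂q_i = 0 with rivals' quantities fixed: 196 - 2q_i - Σ_{j≠i} q_j = 0.
With identical firms every q_j equals q_i, so Σ_{j≠i} q_j = 3q_i and 196 = 5q_i, giving q_i = 196/5.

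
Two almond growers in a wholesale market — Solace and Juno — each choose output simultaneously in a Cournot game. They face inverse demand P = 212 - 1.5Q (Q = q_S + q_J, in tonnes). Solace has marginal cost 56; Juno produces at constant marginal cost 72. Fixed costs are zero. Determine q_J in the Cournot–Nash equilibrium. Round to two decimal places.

27.56

Solace's profit: π_S = (212 - 1.5Q)q_S - (56q_S). Setting ∂π_S/∂q_S = 0: 156 - 3q_S - (3/2)(q_J) = 0.
Juno's profit: π_J = (212 - 1.5Q)q_J - (72q_J). Setting ∂π_J/∂q_J = 0: 140 - 3q_J - (3/2)(q_S) = 0.
Rearranging gives the reaction functions q_S = (156 - (3/2)q_J)/3 and q_J = (140 - (3/2)q_S)/3.
Solving the pair: q_S = 344/9, q_J = 248/9.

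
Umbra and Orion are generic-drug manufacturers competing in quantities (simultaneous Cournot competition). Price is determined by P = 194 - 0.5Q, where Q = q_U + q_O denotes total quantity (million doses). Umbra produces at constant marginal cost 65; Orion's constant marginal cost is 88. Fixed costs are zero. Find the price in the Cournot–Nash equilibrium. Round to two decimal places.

Umbra's profit: π_U = (194 - 0.5Q)q_U - (65q_U). Setting ∂π_U/∂q_U = 0: 129 - q_U - (1/2)(q_O) = 0.
Orion's profit: π_O = (194 - 0.5Q)q_O - (88q_O). Setting ∂π_O/∂q_O = 0: 106 - q_O - (1/2)(q_U) = 0.
Rearranging gives the reaction functions q_U = (129 - (1/2)q_O) and q_O = (106 - (1/2)q_U).
Substituting one into the other gives q_U = 304/3 and q_O = 166/3.
Total output Q = 470/3, so price P = 194 - (1/2)·(470/3) = 347/3.

115.67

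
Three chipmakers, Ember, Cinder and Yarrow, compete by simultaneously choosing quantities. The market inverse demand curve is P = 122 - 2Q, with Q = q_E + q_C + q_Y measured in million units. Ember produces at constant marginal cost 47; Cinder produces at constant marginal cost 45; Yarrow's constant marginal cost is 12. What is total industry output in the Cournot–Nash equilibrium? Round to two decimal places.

32.75

Ember's profit: π_E = (122 - 2Q)q_E - (47q_E). Setting ∂π_E/∂q_E = 0: 75 - 4q_E - 2(q_C + q_Y) = 0.
Cinder's profit: π_C = (122 - 2Q)q_C - (45q_C). Setting ∂π_C/∂q_C = 0: 77 - 4q_C - 2(q_E + q_Y) = 0.
Yarrow's first-order condition: 110 - 4q_Y - 2(q_E + q_C) = 0.
Summing all 3 equations gives 262 − 8Q = 0, hence Q = 131/4.
Back-substituting: q_E = (75 − 131/2)/2 = 19/4, q_C = (77 − 131/2)/2 = 23/4, q_Y = (110 − 131/2)/2 = 89/4.
Total output Q = 19/4 + 23/4 + 89/4 = 131/4.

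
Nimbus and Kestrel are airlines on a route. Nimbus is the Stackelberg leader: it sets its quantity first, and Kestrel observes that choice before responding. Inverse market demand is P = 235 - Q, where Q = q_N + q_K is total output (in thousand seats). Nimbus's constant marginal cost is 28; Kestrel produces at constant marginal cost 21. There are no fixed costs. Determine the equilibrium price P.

Solve by backward induction. Given q_N, the follower Kestrel maximises π_K = (235 - q_N - q_K)q_K - 21q_K.
Follower FOC: 214 - q_N - 2q_K = 0, so q_K(q_N) = (214 - q_N)/2.
The leader anticipates this reaction. Substituting into P = 235 - Q gives P = 128 - (1/2)q_N, so π_N = (128 - (1/2)q_N)q_N - 28q_N.
The leader's first-order condition 100 - q_N = 0 yields q_N = 100.
Then q_K = (214 - 100)/2 = 57.
Total output Q = 157, so price P = 235 - 157 = 78.

78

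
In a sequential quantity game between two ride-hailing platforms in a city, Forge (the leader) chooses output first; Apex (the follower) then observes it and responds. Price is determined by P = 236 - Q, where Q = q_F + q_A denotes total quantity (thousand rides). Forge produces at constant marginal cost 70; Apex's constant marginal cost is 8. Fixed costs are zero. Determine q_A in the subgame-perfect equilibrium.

The follower Apex best-responds to any q_F: π_A = (236 - Q)q_A - 8q_A.
Setting the follower's marginal profit to zero, 228 - q_F - 2q_A = 0, i.e. q_A = (228 - q_F)/2.
Forge substitutes q_A(q_F) into its own profit: π_F = q_F(236 - q_F - (228 - q_F)/2) - 70q_F = (122 - (1/2)q_F)q_F - 70q_F.
Leader FOC: 52 - q_F = 0, so q_F = 52.
Then q_A = (228 - 52)/2 = 88.

88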